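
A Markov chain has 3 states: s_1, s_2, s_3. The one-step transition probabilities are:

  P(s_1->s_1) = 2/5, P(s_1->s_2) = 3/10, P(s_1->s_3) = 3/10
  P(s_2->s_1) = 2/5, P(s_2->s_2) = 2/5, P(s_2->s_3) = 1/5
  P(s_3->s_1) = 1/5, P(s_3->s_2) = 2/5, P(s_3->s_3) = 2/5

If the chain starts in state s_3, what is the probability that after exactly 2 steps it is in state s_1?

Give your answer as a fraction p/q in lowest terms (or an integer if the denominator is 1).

Answer: 8/25

Derivation:
Computing P^2 by repeated multiplication:
P^1 =
  s_1: [2/5, 3/10, 3/10]
  s_2: [2/5, 2/5, 1/5]
  s_3: [1/5, 2/5, 2/5]
P^2 =
  s_1: [17/50, 9/25, 3/10]
  s_2: [9/25, 9/25, 7/25]
  s_3: [8/25, 19/50, 3/10]

(P^2)[s_3 -> s_1] = 8/25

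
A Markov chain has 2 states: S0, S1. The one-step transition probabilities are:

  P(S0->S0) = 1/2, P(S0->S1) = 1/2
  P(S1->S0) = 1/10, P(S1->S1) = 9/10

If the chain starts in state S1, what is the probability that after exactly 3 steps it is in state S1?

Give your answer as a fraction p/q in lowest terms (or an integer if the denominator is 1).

Computing P^3 by repeated multiplication:
P^1 =
  S0: [1/2, 1/2]
  S1: [1/10, 9/10]
P^2 =
  S0: [3/10, 7/10]
  S1: [7/50, 43/50]
P^3 =
  S0: [11/50, 39/50]
  S1: [39/250, 211/250]

(P^3)[S1 -> S1] = 211/250

Answer: 211/250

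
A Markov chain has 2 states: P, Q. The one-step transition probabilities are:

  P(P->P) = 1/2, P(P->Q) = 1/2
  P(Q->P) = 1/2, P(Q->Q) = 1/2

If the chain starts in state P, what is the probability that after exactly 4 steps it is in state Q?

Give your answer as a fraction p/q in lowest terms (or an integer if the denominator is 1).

Computing P^4 by repeated multiplication:
P^1 =
  P: [1/2, 1/2]
  Q: [1/2, 1/2]
P^2 =
  P: [1/2, 1/2]
  Q: [1/2, 1/2]
P^3 =
  P: [1/2, 1/2]
  Q: [1/2, 1/2]
P^4 =
  P: [1/2, 1/2]
  Q: [1/2, 1/2]

(P^4)[P -> Q] = 1/2

Answer: 1/2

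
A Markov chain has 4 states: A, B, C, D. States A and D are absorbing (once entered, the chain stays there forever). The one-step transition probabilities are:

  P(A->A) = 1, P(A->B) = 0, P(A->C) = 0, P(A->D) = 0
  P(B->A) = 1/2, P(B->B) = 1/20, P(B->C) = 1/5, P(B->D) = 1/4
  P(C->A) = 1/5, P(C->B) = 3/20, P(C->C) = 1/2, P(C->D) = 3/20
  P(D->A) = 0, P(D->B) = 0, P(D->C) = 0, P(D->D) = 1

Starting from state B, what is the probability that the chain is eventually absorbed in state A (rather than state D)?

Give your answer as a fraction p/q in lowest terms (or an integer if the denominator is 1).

Let a_i = P(absorbed in A | start in state i).
Boundary conditions: a_A = 1, a_D = 0.
For each transient state i, a_i = sum_j P(i->j) * a_j:
  a_B = 1/2*a_A + 1/20*a_B + 1/5*a_C + 1/4*a_D
  a_C = 1/5*a_A + 3/20*a_B + 1/2*a_C + 3/20*a_D

Substituting a_A = 1 and a_D = 0, rearrange to (I - Q) a = r where r[i] = P(i -> A):
  [19/20, -1/5] . (a_B, a_C) = 1/2
  [-3/20, 1/2] . (a_B, a_C) = 1/5

Solving yields:
  a_B = 58/89
  a_C = 53/89

Starting state is B, so the absorption probability is a_B = 58/89.

Answer: 58/89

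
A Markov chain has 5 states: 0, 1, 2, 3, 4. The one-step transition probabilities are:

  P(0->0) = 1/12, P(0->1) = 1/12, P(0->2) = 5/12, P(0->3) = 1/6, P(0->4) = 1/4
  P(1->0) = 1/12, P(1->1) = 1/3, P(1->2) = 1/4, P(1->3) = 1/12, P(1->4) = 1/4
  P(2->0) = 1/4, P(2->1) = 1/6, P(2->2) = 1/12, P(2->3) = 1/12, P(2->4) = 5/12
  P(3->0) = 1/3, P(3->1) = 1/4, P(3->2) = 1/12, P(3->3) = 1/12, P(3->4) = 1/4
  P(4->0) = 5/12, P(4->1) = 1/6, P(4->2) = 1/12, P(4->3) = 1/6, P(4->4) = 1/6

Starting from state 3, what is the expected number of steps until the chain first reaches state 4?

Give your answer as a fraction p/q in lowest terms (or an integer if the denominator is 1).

Answer: 5898/1661

Derivation:
Let h_i = expected steps to first reach 4 from state i.
Boundary: h_4 = 0.
First-step equations for the other states:
  h_0 = 1 + 1/12*h_0 + 1/12*h_1 + 5/12*h_2 + 1/6*h_3 + 1/4*h_4
  h_1 = 1 + 1/12*h_0 + 1/3*h_1 + 1/4*h_2 + 1/12*h_3 + 1/4*h_4
  h_2 = 1 + 1/4*h_0 + 1/6*h_1 + 1/12*h_2 + 1/12*h_3 + 5/12*h_4
  h_3 = 1 + 1/3*h_0 + 1/4*h_1 + 1/12*h_2 + 1/12*h_3 + 1/4*h_4

Substituting h_4 = 0 and rearranging gives the linear system (I - Q) h = 1:
  [11/12, -1/12, -5/12, -1/6] . (h_0, h_1, h_2, h_3) = 1
  [-1/12, 2/3, -1/4, -1/12] . (h_0, h_1, h_2, h_3) = 1
  [-1/4, -1/6, 11/12, -1/12] . (h_0, h_1, h_2, h_3) = 1
  [-1/3, -1/4, -1/12, 11/12] . (h_0, h_1, h_2, h_3) = 1

Solving yields:
  h_0 = 5658/1661
  h_1 = 5790/1661
  h_2 = 4944/1661
  h_3 = 5898/1661

Starting state is 3, so the expected hitting time is h_3 = 5898/1661.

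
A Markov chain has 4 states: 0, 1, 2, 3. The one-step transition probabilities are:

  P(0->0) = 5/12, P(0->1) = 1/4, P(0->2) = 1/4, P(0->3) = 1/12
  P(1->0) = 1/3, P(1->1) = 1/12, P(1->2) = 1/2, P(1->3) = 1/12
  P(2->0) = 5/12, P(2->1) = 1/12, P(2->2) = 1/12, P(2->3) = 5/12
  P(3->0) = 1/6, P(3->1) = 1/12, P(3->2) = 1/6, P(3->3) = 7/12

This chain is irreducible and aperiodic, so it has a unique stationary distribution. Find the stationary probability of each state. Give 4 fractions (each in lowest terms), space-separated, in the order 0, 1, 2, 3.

Answer: 211/646 89/646 143/646 203/646

Derivation:
The stationary distribution satisfies pi = pi * P, i.e.:
  pi_0 = 5/12*pi_0 + 1/3*pi_1 + 5/12*pi_2 + 1/6*pi_3
  pi_1 = 1/4*pi_0 + 1/12*pi_1 + 1/12*pi_2 + 1/12*pi_3
  pi_2 = 1/4*pi_0 + 1/2*pi_1 + 1/12*pi_2 + 1/6*pi_3
  pi_3 = 1/12*pi_0 + 1/12*pi_1 + 5/12*pi_2 + 7/12*pi_3
with normalization: pi_0 + pi_1 + pi_2 + pi_3 = 1.

Using the first 3 balance equations plus normalization, the linear system A*pi = b is:
  [-7/12, 1/3, 5/12, 1/6] . pi = 0
  [1/4, -11/12, 1/12, 1/12] . pi = 0
  [1/4, 1/2, -11/12, 1/6] . pi = 0
  [1, 1, 1, 1] . pi = 1

Solving yields:
  pi_0 = 211/646
  pi_1 = 89/646
  pi_2 = 143/646
  pi_3 = 203/646

Verification (pi * P):
  211/646*5/12 + 89/646*1/3 + 143/646*5/12 + 203/646*1/6 = 211/646 = pi_0  (ok)
  211/646*1/4 + 89/646*1/12 + 143/646*1/12 + 203/646*1/12 = 89/646 = pi_1  (ok)
  211/646*1/4 + 89/646*1/2 + 143/646*1/12 + 203/646*1/6 = 143/646 = pi_2  (ok)
  211/646*1/12 + 89/646*1/12 + 143/646*5/12 + 203/646*7/12 = 203/646 = pi_3  (ok)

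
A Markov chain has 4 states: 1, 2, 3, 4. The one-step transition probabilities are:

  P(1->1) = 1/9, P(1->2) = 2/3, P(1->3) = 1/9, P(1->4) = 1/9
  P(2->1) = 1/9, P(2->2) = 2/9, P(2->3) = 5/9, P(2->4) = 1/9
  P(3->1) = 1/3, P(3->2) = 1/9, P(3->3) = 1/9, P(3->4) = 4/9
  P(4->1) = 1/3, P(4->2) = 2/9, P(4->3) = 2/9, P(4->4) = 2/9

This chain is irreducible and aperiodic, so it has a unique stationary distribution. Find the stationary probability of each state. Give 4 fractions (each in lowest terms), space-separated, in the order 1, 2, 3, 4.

Answer: 243/1105 321/1105 293/1105 248/1105

Derivation:
The stationary distribution satisfies pi = pi * P, i.e.:
  pi_1 = 1/9*pi_1 + 1/9*pi_2 + 1/3*pi_3 + 1/3*pi_4
  pi_2 = 2/3*pi_1 + 2/9*pi_2 + 1/9*pi_3 + 2/9*pi_4
  pi_3 = 1/9*pi_1 + 5/9*pi_2 + 1/9*pi_3 + 2/9*pi_4
  pi_4 = 1/9*pi_1 + 1/9*pi_2 + 4/9*pi_3 + 2/9*pi_4
with normalization: pi_1 + pi_2 + pi_3 + pi_4 = 1.

Using the first 3 balance equations plus normalization, the linear system A*pi = b is:
  [-8/9, 1/9, 1/3, 1/3] . pi = 0
  [2/3, -7/9, 1/9, 2/9] . pi = 0
  [1/9, 5/9, -8/9, 2/9] . pi = 0
  [1, 1, 1, 1] . pi = 1

Solving yields:
  pi_1 = 243/1105
  pi_2 = 321/1105
  pi_3 = 293/1105
  pi_4 = 248/1105

Verification (pi * P):
  243/1105*1/9 + 321/1105*1/9 + 293/1105*1/3 + 248/1105*1/3 = 243/1105 = pi_1  (ok)
  243/1105*2/3 + 321/1105*2/9 + 293/1105*1/9 + 248/1105*2/9 = 321/1105 = pi_2  (ok)
  243/1105*1/9 + 321/1105*5/9 + 293/1105*1/9 + 248/1105*2/9 = 293/1105 = pi_3  (ok)
  243/1105*1/9 + 321/1105*1/9 + 293/1105*4/9 + 248/1105*2/9 = 248/1105 = pi_4  (ok)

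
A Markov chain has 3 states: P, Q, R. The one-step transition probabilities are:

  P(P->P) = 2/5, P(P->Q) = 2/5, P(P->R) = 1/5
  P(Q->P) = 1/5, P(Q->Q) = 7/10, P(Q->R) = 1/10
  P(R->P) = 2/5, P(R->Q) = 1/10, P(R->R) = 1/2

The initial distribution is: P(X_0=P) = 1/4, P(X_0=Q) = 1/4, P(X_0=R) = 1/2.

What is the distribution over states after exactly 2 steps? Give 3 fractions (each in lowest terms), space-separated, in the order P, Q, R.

Propagating the distribution step by step (d_{t+1} = d_t * P):
d_0 = (P=1/4, Q=1/4, R=1/2)
  d_1[P] = 1/4*2/5 + 1/4*1/5 + 1/2*2/5 = 7/20
  d_1[Q] = 1/4*2/5 + 1/4*7/10 + 1/2*1/10 = 13/40
  d_1[R] = 1/4*1/5 + 1/4*1/10 + 1/2*1/2 = 13/40
d_1 = (P=7/20, Q=13/40, R=13/40)
  d_2[P] = 7/20*2/5 + 13/40*1/5 + 13/40*2/5 = 67/200
  d_2[Q] = 7/20*2/5 + 13/40*7/10 + 13/40*1/10 = 2/5
  d_2[R] = 7/20*1/5 + 13/40*1/10 + 13/40*1/2 = 53/200
d_2 = (P=67/200, Q=2/5, R=53/200)

Answer: 67/200 2/5 53/200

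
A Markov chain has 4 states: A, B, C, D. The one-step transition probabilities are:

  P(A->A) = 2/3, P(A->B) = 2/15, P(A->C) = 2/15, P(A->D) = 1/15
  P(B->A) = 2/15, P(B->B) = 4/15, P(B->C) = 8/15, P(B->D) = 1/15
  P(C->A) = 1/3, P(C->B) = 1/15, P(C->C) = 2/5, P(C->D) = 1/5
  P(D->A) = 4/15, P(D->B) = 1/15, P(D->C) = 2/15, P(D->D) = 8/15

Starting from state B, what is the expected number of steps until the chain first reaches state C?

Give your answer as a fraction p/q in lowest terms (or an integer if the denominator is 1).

Let h_i = expected steps to first reach C from state i.
Boundary: h_C = 0.
First-step equations for the other states:
  h_A = 1 + 2/3*h_A + 2/15*h_B + 2/15*h_C + 1/15*h_D
  h_B = 1 + 2/15*h_A + 4/15*h_B + 8/15*h_C + 1/15*h_D
  h_D = 1 + 4/15*h_A + 1/15*h_B + 2/15*h_C + 8/15*h_D

Substituting h_C = 0 and rearranging gives the linear system (I - Q) h = 1:
  [1/3, -2/15, -1/15] . (h_A, h_B, h_D) = 1
  [-2/15, 11/15, -1/15] . (h_A, h_B, h_D) = 1
  [-4/15, -1/15, 7/15] . (h_A, h_B, h_D) = 1

Solving yields:
  h_A = 780/149
  h_B = 420/149
  h_D = 825/149

Starting state is B, so the expected hitting time is h_B = 420/149.

Answer: 420/149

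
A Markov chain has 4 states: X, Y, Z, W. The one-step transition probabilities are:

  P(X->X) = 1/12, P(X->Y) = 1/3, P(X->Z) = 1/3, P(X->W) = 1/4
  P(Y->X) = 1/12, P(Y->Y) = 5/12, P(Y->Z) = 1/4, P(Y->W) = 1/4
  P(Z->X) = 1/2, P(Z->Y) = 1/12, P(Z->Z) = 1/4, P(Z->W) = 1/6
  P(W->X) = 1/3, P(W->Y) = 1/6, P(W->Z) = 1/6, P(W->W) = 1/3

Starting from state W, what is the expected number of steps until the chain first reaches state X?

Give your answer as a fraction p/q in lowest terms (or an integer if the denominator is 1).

Answer: 60/19

Derivation:
Let h_i = expected steps to first reach X from state i.
Boundary: h_X = 0.
First-step equations for the other states:
  h_Y = 1 + 1/12*h_X + 5/12*h_Y + 1/4*h_Z + 1/4*h_W
  h_Z = 1 + 1/2*h_X + 1/12*h_Y + 1/4*h_Z + 1/6*h_W
  h_W = 1 + 1/3*h_X + 1/6*h_Y + 1/6*h_Z + 1/3*h_W

Substituting h_X = 0 and rearranging gives the linear system (I - Q) h = 1:
  [7/12, -1/4, -1/4] . (h_Y, h_Z, h_W) = 1
  [-1/12, 3/4, -1/6] . (h_Y, h_Z, h_W) = 1
  [-1/6, -1/6, 2/3] . (h_Y, h_Z, h_W) = 1

Solving yields:
  h_Y = 393/95
  h_Z = 237/95
  h_W = 60/19

Starting state is W, so the expected hitting time is h_W = 60/19.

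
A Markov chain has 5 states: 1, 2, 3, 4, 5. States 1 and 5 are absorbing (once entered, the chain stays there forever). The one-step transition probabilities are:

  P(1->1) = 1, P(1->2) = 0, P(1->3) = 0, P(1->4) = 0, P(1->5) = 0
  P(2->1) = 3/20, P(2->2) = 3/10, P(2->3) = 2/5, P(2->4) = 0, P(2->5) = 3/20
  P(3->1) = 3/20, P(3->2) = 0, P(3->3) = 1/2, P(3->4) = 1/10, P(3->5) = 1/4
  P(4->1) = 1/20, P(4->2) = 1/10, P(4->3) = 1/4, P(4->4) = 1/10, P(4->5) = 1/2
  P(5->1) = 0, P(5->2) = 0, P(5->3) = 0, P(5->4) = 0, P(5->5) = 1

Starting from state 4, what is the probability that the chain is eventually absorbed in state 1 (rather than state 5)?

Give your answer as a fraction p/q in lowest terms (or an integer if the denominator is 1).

Let a_i = P(absorbed in 1 | start in state i).
Boundary conditions: a_1 = 1, a_5 = 0.
For each transient state i, a_i = sum_j P(i->j) * a_j:
  a_2 = 3/20*a_1 + 3/10*a_2 + 2/5*a_3 + 0*a_4 + 3/20*a_5
  a_3 = 3/20*a_1 + 0*a_2 + 1/2*a_3 + 1/10*a_4 + 1/4*a_5
  a_4 = 1/20*a_1 + 1/10*a_2 + 1/4*a_3 + 1/10*a_4 + 1/2*a_5

Substituting a_1 = 1 and a_5 = 0, rearrange to (I - Q) a = r where r[i] = P(i -> 1):
  [7/10, -2/5, 0] . (a_2, a_3, a_4) = 3/20
  [0, 1/2, -1/10] . (a_2, a_3, a_4) = 3/20
  [-1/10, -1/4, 9/10] . (a_2, a_3, a_4) = 1/20

Solving yields:
  a_2 = 479/1174
  a_3 = 199/587
  a_4 = 229/1174

Starting state is 4, so the absorption probability is a_4 = 229/1174.

Answer: 229/1174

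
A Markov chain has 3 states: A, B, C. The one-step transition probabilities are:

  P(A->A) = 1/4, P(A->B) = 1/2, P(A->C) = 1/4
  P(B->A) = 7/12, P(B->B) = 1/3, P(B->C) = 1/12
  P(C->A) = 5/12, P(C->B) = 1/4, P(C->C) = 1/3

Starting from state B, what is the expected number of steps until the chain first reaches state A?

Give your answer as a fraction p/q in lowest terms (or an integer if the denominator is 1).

Let h_i = expected steps to first reach A from state i.
Boundary: h_A = 0.
First-step equations for the other states:
  h_B = 1 + 7/12*h_A + 1/3*h_B + 1/12*h_C
  h_C = 1 + 5/12*h_A + 1/4*h_B + 1/3*h_C

Substituting h_A = 0 and rearranging gives the linear system (I - Q) h = 1:
  [2/3, -1/12] . (h_B, h_C) = 1
  [-1/4, 2/3] . (h_B, h_C) = 1

Solving yields:
  h_B = 108/61
  h_C = 132/61

Starting state is B, so the expected hitting time is h_B = 108/61.

Answer: 108/61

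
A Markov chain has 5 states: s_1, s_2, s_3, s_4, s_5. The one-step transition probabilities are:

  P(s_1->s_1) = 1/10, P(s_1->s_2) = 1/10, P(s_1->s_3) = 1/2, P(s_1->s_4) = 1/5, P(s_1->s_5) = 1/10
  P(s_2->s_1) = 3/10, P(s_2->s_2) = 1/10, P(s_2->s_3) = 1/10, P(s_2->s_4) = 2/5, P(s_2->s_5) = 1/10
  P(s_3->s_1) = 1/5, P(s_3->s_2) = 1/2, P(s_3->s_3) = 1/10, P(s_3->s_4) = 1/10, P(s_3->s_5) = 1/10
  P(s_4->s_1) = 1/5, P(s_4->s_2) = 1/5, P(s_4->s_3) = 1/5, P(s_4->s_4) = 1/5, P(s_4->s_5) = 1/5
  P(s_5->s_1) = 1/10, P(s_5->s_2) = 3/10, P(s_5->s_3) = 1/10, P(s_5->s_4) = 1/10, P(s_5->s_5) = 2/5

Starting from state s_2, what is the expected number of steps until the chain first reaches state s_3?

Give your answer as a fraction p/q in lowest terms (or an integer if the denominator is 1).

Let h_i = expected steps to first reach s_3 from state i.
Boundary: h_s_3 = 0.
First-step equations for the other states:
  h_s_1 = 1 + 1/10*h_s_1 + 1/10*h_s_2 + 1/2*h_s_3 + 1/5*h_s_4 + 1/10*h_s_5
  h_s_2 = 1 + 3/10*h_s_1 + 1/10*h_s_2 + 1/10*h_s_3 + 2/5*h_s_4 + 1/10*h_s_5
  h_s_4 = 1 + 1/5*h_s_1 + 1/5*h_s_2 + 1/5*h_s_3 + 1/5*h_s_4 + 1/5*h_s_5
  h_s_5 = 1 + 1/10*h_s_1 + 3/10*h_s_2 + 1/10*h_s_3 + 1/10*h_s_4 + 2/5*h_s_5

Substituting h_s_3 = 0 and rearranging gives the linear system (I - Q) h = 1:
  [9/10, -1/10, -1/5, -1/10] . (h_s_1, h_s_2, h_s_4, h_s_5) = 1
  [-3/10, 9/10, -2/5, -1/10] . (h_s_1, h_s_2, h_s_4, h_s_5) = 1
  [-1/5, -1/5, 4/5, -1/5] . (h_s_1, h_s_2, h_s_4, h_s_5) = 1
  [-1/10, -3/10, -1/10, 3/5] . (h_s_1, h_s_2, h_s_4, h_s_5) = 1

Solving yields:
  h_s_1 = 865/263
  h_s_2 = 2565/526
  h_s_4 = 2445/526
  h_s_5 = 2855/526

Starting state is s_2, so the expected hitting time is h_s_2 = 2565/526.

Answer: 2565/526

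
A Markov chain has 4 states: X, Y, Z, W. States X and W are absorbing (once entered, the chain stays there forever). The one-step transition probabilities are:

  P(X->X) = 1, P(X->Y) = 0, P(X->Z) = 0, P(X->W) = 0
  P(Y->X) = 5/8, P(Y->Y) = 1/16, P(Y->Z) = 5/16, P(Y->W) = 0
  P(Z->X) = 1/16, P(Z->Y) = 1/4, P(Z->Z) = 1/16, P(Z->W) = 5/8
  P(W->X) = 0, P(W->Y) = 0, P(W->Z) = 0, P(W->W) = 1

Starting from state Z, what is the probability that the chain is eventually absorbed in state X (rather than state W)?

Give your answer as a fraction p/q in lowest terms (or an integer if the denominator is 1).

Answer: 11/41

Derivation:
Let a_i = P(absorbed in X | start in state i).
Boundary conditions: a_X = 1, a_W = 0.
For each transient state i, a_i = sum_j P(i->j) * a_j:
  a_Y = 5/8*a_X + 1/16*a_Y + 5/16*a_Z + 0*a_W
  a_Z = 1/16*a_X + 1/4*a_Y + 1/16*a_Z + 5/8*a_W

Substituting a_X = 1 and a_W = 0, rearrange to (I - Q) a = r where r[i] = P(i -> X):
  [15/16, -5/16] . (a_Y, a_Z) = 5/8
  [-1/4, 15/16] . (a_Y, a_Z) = 1/16

Solving yields:
  a_Y = 31/41
  a_Z = 11/41

Starting state is Z, so the absorption probability is a_Z = 11/41.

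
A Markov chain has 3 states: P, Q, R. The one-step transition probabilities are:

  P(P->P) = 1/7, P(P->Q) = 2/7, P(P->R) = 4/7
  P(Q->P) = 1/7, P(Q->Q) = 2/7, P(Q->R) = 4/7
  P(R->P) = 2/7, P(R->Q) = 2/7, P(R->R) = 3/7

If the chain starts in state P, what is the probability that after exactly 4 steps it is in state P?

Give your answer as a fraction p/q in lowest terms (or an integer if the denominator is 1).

Computing P^4 by repeated multiplication:
P^1 =
  P: [1/7, 2/7, 4/7]
  Q: [1/7, 2/7, 4/7]
  R: [2/7, 2/7, 3/7]
P^2 =
  P: [11/49, 2/7, 24/49]
  Q: [11/49, 2/7, 24/49]
  R: [10/49, 2/7, 25/49]
P^3 =
  P: [73/343, 2/7, 172/343]
  Q: [73/343, 2/7, 172/343]
  R: [74/343, 2/7, 171/343]
P^4 =
  P: [515/2401, 2/7, 1200/2401]
  Q: [515/2401, 2/7, 1200/2401]
  R: [514/2401, 2/7, 1201/2401]

(P^4)[P -> P] = 515/2401

Answer: 515/2401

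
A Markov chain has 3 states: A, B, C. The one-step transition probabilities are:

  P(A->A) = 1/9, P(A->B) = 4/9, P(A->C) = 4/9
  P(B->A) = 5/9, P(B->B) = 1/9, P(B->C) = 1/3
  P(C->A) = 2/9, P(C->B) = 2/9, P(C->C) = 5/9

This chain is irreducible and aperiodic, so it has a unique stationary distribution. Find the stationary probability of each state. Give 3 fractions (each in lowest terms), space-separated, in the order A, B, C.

Answer: 13/47 12/47 22/47

Derivation:
The stationary distribution satisfies pi = pi * P, i.e.:
  pi_A = 1/9*pi_A + 5/9*pi_B + 2/9*pi_C
  pi_B = 4/9*pi_A + 1/9*pi_B + 2/9*pi_C
  pi_C = 4/9*pi_A + 1/3*pi_B + 5/9*pi_C
with normalization: pi_A + pi_B + pi_C = 1.

Using the first 2 balance equations plus normalization, the linear system A*pi = b is:
  [-8/9, 5/9, 2/9] . pi = 0
  [4/9, -8/9, 2/9] . pi = 0
  [1, 1, 1] . pi = 1

Solving yields:
  pi_A = 13/47
  pi_B = 12/47
  pi_C = 22/47

Verification (pi * P):
  13/47*1/9 + 12/47*5/9 + 22/47*2/9 = 13/47 = pi_A  (ok)
  13/47*4/9 + 12/47*1/9 + 22/47*2/9 = 12/47 = pi_B  (ok)
  13/47*4/9 + 12/47*1/3 + 22/47*5/9 = 22/47 = pi_C  (ok)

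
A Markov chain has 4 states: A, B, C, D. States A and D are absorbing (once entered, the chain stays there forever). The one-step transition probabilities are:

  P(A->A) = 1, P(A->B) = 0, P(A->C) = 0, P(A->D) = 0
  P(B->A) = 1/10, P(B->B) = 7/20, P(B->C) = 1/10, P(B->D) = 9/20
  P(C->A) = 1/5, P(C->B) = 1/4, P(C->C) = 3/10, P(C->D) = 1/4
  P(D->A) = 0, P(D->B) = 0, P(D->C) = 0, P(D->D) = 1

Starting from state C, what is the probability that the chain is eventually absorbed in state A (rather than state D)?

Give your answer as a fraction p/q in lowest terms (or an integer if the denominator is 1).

Answer: 31/86

Derivation:
Let a_i = P(absorbed in A | start in state i).
Boundary conditions: a_A = 1, a_D = 0.
For each transient state i, a_i = sum_j P(i->j) * a_j:
  a_B = 1/10*a_A + 7/20*a_B + 1/10*a_C + 9/20*a_D
  a_C = 1/5*a_A + 1/4*a_B + 3/10*a_C + 1/4*a_D

Substituting a_A = 1 and a_D = 0, rearrange to (I - Q) a = r where r[i] = P(i -> A):
  [13/20, -1/10] . (a_B, a_C) = 1/10
  [-1/4, 7/10] . (a_B, a_C) = 1/5

Solving yields:
  a_B = 9/43
  a_C = 31/86

Starting state is C, so the absorption probability is a_C = 31/86.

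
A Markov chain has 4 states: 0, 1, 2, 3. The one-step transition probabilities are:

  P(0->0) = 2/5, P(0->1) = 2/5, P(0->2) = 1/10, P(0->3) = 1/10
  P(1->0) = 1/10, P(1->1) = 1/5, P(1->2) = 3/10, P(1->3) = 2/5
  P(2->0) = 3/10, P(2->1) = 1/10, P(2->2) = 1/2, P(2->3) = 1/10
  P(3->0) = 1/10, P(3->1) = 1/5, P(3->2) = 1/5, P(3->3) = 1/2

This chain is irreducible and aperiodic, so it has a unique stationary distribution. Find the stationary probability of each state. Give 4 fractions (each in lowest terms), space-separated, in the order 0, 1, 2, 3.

Answer: 115/513 37/171 146/513 47/171

Derivation:
The stationary distribution satisfies pi = pi * P, i.e.:
  pi_0 = 2/5*pi_0 + 1/10*pi_1 + 3/10*pi_2 + 1/10*pi_3
  pi_1 = 2/5*pi_0 + 1/5*pi_1 + 1/10*pi_2 + 1/5*pi_3
  pi_2 = 1/10*pi_0 + 3/10*pi_1 + 1/2*pi_2 + 1/5*pi_3
  pi_3 = 1/10*pi_0 + 2/5*pi_1 + 1/10*pi_2 + 1/2*pi_3
with normalization: pi_0 + pi_1 + pi_2 + pi_3 = 1.

Using the first 3 balance equations plus normalization, the linear system A*pi = b is:
  [-3/5, 1/10, 3/10, 1/10] . pi = 0
  [2/5, -4/5, 1/10, 1/5] . pi = 0
  [1/10, 3/10, -1/2, 1/5] . pi = 0
  [1, 1, 1, 1] . pi = 1

Solving yields:
  pi_0 = 115/513
  pi_1 = 37/171
  pi_2 = 146/513
  pi_3 = 47/171

Verification (pi * P):
  115/513*2/5 + 37/171*1/10 + 146/513*3/10 + 47/171*1/10 = 115/513 = pi_0  (ok)
  115/513*2/5 + 37/171*1/5 + 146/513*1/10 + 47/171*1/5 = 37/171 = pi_1  (ok)
  115/513*1/10 + 37/171*3/10 + 146/513*1/2 + 47/171*1/5 = 146/513 = pi_2  (ok)
  115/513*1/10 + 37/171*2/5 + 146/513*1/10 + 47/171*1/2 = 47/171 = pi_3  (ok)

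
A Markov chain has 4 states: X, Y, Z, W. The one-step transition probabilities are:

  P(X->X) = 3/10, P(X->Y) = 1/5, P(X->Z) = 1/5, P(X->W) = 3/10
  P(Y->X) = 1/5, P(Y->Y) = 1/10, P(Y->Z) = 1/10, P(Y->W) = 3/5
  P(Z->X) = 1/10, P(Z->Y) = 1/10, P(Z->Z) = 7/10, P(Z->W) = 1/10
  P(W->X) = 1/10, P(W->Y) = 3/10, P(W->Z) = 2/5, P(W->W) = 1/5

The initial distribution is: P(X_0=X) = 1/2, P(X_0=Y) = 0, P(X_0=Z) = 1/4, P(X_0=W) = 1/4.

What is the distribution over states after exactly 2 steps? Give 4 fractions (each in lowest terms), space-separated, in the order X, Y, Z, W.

Propagating the distribution step by step (d_{t+1} = d_t * P):
d_0 = (X=1/2, Y=0, Z=1/4, W=1/4)
  d_1[X] = 1/2*3/10 + 0*1/5 + 1/4*1/10 + 1/4*1/10 = 1/5
  d_1[Y] = 1/2*1/5 + 0*1/10 + 1/4*1/10 + 1/4*3/10 = 1/5
  d_1[Z] = 1/2*1/5 + 0*1/10 + 1/4*7/10 + 1/4*2/5 = 3/8
  d_1[W] = 1/2*3/10 + 0*3/5 + 1/4*1/10 + 1/4*1/5 = 9/40
d_1 = (X=1/5, Y=1/5, Z=3/8, W=9/40)
  d_2[X] = 1/5*3/10 + 1/5*1/5 + 3/8*1/10 + 9/40*1/10 = 4/25
  d_2[Y] = 1/5*1/5 + 1/5*1/10 + 3/8*1/10 + 9/40*3/10 = 33/200
  d_2[Z] = 1/5*1/5 + 1/5*1/10 + 3/8*7/10 + 9/40*2/5 = 33/80
  d_2[W] = 1/5*3/10 + 1/5*3/5 + 3/8*1/10 + 9/40*1/5 = 21/80
d_2 = (X=4/25, Y=33/200, Z=33/80, W=21/80)

Answer: 4/25 33/200 33/80 21/80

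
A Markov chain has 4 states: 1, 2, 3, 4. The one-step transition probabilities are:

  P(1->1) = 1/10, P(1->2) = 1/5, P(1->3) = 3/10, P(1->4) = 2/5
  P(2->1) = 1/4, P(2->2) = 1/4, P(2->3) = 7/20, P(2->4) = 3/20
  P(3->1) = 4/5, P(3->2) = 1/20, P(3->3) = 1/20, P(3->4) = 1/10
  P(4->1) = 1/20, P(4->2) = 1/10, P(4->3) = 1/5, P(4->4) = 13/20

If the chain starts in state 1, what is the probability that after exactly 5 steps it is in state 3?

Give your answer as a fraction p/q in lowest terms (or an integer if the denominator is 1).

Computing P^5 by repeated multiplication:
P^1 =
  1: [1/10, 1/5, 3/10, 2/5]
  2: [1/4, 1/4, 7/20, 3/20]
  3: [4/5, 1/20, 1/20, 1/10]
  4: [1/20, 1/10, 1/5, 13/20]
P^2 =
  1: [8/25, 1/8, 39/200, 9/25]
  2: [3/8, 29/200, 21/100, 27/100]
  3: [11/80, 37/200, 7/25, 159/400]
  4: [89/400, 11/100, 19/100, 191/400]
P^3 =
  1: [949/4000, 141/1000, 443/2000, 1601/4000]
  2: [1021/4000, 119/800, 911/4000, 1473/4000]
  3: [2431/8000, 51/400, 399/2000, 2953/8000]
  4: [361/1600, 517/4000, 841/4000, 3479/8000]
P^4 =
  1: [4099/16000, 669/5000, 4233/20000, 31869/80000]
  2: [10533/40000, 2729/20000, 8547/40000, 7731/20000]
  3: [38451/160000, 11163/80000, 17567/80000, 64089/160000]
  4: [39171/160000, 2103/16000, 16833/80000, 66133/160000]
P^5 =
  1: [397291/1600000, 21617/160000, 171153/800000, 644233/1600000]
  2: [20057/80000, 108893/800000, 171799/800000, 159369/400000]
  3: [162953/640000, 214373/1600000, 339239/1600000, 1278011/3200000]
  4: [788281/3200000, 213883/1600000, 340217/1600000, 1303519/3200000]

(P^5)[1 -> 3] = 171153/800000

Answer: 171153/800000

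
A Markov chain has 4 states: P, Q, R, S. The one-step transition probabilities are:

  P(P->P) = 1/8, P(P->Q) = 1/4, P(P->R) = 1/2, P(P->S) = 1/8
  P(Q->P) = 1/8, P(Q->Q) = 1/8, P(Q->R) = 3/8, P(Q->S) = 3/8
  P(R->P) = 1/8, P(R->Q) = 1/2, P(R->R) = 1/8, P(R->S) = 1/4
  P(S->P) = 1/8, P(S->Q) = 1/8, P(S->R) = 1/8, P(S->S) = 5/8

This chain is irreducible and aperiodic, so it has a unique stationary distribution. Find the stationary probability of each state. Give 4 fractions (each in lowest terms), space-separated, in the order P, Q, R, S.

Answer: 1/8 105/464 53/232 195/464

Derivation:
The stationary distribution satisfies pi = pi * P, i.e.:
  pi_P = 1/8*pi_P + 1/8*pi_Q + 1/8*pi_R + 1/8*pi_S
  pi_Q = 1/4*pi_P + 1/8*pi_Q + 1/2*pi_R + 1/8*pi_S
  pi_R = 1/2*pi_P + 3/8*pi_Q + 1/8*pi_R + 1/8*pi_S
  pi_S = 1/8*pi_P + 3/8*pi_Q + 1/4*pi_R + 5/8*pi_S
with normalization: pi_P + pi_Q + pi_R + pi_S = 1.

Using the first 3 balance equations plus normalization, the linear system A*pi = b is:
  [-7/8, 1/8, 1/8, 1/8] . pi = 0
  [1/4, -7/8, 1/2, 1/8] . pi = 0
  [1/2, 3/8, -7/8, 1/8] . pi = 0
  [1, 1, 1, 1] . pi = 1

Solving yields:
  pi_P = 1/8
  pi_Q = 105/464
  pi_R = 53/232
  pi_S = 195/464

Verification (pi * P):
  1/8*1/8 + 105/464*1/8 + 53/232*1/8 + 195/464*1/8 = 1/8 = pi_P  (ok)
  1/8*1/4 + 105/464*1/8 + 53/232*1/2 + 195/464*1/8 = 105/464 = pi_Q  (ok)
  1/8*1/2 + 105/464*3/8 + 53/232*1/8 + 195/464*1/8 = 53/232 = pi_R  (ok)
  1/8*1/8 + 105/464*3/8 + 53/232*1/4 + 195/464*5/8 = 195/464 = pi_S  (ok)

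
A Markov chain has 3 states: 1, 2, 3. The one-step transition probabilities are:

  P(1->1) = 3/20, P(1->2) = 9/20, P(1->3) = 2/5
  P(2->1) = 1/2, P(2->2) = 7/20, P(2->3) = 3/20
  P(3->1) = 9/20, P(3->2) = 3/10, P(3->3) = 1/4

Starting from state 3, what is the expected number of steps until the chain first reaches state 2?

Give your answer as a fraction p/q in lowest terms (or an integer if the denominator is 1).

Answer: 520/183

Derivation:
Let h_i = expected steps to first reach 2 from state i.
Boundary: h_2 = 0.
First-step equations for the other states:
  h_1 = 1 + 3/20*h_1 + 9/20*h_2 + 2/5*h_3
  h_3 = 1 + 9/20*h_1 + 3/10*h_2 + 1/4*h_3

Substituting h_2 = 0 and rearranging gives the linear system (I - Q) h = 1:
  [17/20, -2/5] . (h_1, h_3) = 1
  [-9/20, 3/4] . (h_1, h_3) = 1

Solving yields:
  h_1 = 460/183
  h_3 = 520/183

Starting state is 3, so the expected hitting time is h_3 = 520/183.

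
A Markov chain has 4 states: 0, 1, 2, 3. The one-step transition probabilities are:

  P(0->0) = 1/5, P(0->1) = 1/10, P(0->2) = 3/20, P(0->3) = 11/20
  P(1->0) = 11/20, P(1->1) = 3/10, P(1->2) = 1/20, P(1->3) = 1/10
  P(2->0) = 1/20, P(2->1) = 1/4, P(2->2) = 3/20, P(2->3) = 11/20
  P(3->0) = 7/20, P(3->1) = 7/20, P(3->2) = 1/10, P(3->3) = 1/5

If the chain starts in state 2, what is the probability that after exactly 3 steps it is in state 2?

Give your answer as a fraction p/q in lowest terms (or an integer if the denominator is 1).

Answer: 427/4000

Derivation:
Computing P^3 by repeated multiplication:
P^1 =
  0: [1/5, 1/10, 3/20, 11/20]
  1: [11/20, 3/10, 1/20, 1/10]
  2: [1/20, 1/4, 3/20, 11/20]
  3: [7/20, 7/20, 1/10, 1/5]
P^2 =
  0: [59/200, 7/25, 9/80, 5/16]
  1: [5/16, 77/400, 23/200, 19/50]
  2: [139/400, 31/100, 39/400, 49/200]
  3: [27/80, 47/200, 21/200, 129/400]
P^3 =
  0: [41/125, 251/1000, 851/8000, 2517/8000]
  1: [2457/8000, 1003/4000, 447/4000, 2643/8000]
  2: [529/1600, 1903/8000, 427/4000, 1299/4000]
  3: [2519/8000, 1947/8000, 883/8000, 2651/8000]

(P^3)[2 -> 2] = 427/4000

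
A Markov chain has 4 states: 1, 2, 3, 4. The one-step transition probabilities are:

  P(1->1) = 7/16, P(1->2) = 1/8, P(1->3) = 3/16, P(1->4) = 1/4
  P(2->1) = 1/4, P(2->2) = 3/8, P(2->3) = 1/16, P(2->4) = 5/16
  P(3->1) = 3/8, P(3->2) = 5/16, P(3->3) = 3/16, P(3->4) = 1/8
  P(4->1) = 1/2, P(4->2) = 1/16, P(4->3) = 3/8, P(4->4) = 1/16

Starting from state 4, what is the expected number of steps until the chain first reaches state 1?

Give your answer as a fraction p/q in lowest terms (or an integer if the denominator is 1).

Let h_i = expected steps to first reach 1 from state i.
Boundary: h_1 = 0.
First-step equations for the other states:
  h_2 = 1 + 1/4*h_1 + 3/8*h_2 + 1/16*h_3 + 5/16*h_4
  h_3 = 1 + 3/8*h_1 + 5/16*h_2 + 3/16*h_3 + 1/8*h_4
  h_4 = 1 + 1/2*h_1 + 1/16*h_2 + 3/8*h_3 + 1/16*h_4

Substituting h_1 = 0 and rearranging gives the linear system (I - Q) h = 1:
  [5/8, -1/16, -5/16] . (h_2, h_3, h_4) = 1
  [-5/16, 13/16, -1/8] . (h_2, h_3, h_4) = 1
  [-1/16, -3/8, 15/16] . (h_2, h_3, h_4) = 1

Solving yields:
  h_2 = 2360/769
  h_3 = 2136/769
  h_4 = 1832/769

Starting state is 4, so the expected hitting time is h_4 = 1832/769.

Answer: 1832/769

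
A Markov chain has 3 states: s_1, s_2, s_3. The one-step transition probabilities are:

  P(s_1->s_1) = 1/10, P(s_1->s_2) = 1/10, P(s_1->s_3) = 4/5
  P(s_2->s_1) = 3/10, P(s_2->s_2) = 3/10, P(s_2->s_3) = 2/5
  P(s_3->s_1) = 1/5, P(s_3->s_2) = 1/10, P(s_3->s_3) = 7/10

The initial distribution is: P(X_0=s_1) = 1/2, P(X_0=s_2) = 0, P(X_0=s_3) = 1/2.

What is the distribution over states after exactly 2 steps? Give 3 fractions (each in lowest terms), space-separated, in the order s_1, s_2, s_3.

Propagating the distribution step by step (d_{t+1} = d_t * P):
d_0 = (s_1=1/2, s_2=0, s_3=1/2)
  d_1[s_1] = 1/2*1/10 + 0*3/10 + 1/2*1/5 = 3/20
  d_1[s_2] = 1/2*1/10 + 0*3/10 + 1/2*1/10 = 1/10
  d_1[s_3] = 1/2*4/5 + 0*2/5 + 1/2*7/10 = 3/4
d_1 = (s_1=3/20, s_2=1/10, s_3=3/4)
  d_2[s_1] = 3/20*1/10 + 1/10*3/10 + 3/4*1/5 = 39/200
  d_2[s_2] = 3/20*1/10 + 1/10*3/10 + 3/4*1/10 = 3/25
  d_2[s_3] = 3/20*4/5 + 1/10*2/5 + 3/4*7/10 = 137/200
d_2 = (s_1=39/200, s_2=3/25, s_3=137/200)

Answer: 39/200 3/25 137/200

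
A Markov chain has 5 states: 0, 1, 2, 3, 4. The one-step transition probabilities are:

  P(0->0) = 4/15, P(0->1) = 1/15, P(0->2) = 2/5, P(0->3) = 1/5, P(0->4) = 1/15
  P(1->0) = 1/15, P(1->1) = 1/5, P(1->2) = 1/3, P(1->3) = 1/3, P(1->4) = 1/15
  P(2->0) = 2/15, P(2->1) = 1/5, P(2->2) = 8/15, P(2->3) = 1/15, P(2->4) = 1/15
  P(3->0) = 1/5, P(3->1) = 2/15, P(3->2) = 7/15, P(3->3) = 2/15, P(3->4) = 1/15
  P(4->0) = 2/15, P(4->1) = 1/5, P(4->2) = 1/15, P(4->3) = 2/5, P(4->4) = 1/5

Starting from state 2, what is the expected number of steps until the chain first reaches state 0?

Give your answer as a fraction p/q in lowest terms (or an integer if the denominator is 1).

Let h_i = expected steps to first reach 0 from state i.
Boundary: h_0 = 0.
First-step equations for the other states:
  h_1 = 1 + 1/15*h_0 + 1/5*h_1 + 1/3*h_2 + 1/3*h_3 + 1/15*h_4
  h_2 = 1 + 2/15*h_0 + 1/5*h_1 + 8/15*h_2 + 1/15*h_3 + 1/15*h_4
  h_3 = 1 + 1/5*h_0 + 2/15*h_1 + 7/15*h_2 + 2/15*h_3 + 1/15*h_4
  h_4 = 1 + 2/15*h_0 + 1/5*h_1 + 1/15*h_2 + 2/5*h_3 + 1/5*h_4

Substituting h_0 = 0 and rearranging gives the linear system (I - Q) h = 1:
  [4/5, -1/3, -1/3, -1/15] . (h_1, h_2, h_3, h_4) = 1
  [-1/5, 7/15, -1/15, -1/15] . (h_1, h_2, h_3, h_4) = 1
  [-2/15, -7/15, 13/15, -1/15] . (h_1, h_2, h_3, h_4) = 1
  [-1/5, -1/15, -2/5, 4/5] . (h_1, h_2, h_3, h_4) = 1

Solving yields:
  h_1 = 21840/2731
  h_2 = 20865/2731
  h_3 = 19305/2731
  h_4 = 20265/2731

Starting state is 2, so the expected hitting time is h_2 = 20865/2731.

Answer: 20865/2731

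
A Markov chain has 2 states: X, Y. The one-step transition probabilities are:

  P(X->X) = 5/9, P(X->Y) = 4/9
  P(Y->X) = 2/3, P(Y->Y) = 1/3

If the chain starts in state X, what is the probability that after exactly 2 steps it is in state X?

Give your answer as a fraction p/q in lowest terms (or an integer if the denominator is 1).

Answer: 49/81

Derivation:
Computing P^2 by repeated multiplication:
P^1 =
  X: [5/9, 4/9]
  Y: [2/3, 1/3]
P^2 =
  X: [49/81, 32/81]
  Y: [16/27, 11/27]

(P^2)[X -> X] = 49/81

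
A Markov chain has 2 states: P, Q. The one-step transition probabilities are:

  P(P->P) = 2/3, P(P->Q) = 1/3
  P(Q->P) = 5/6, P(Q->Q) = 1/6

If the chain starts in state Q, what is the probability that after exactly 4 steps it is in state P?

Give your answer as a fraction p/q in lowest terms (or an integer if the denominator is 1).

Computing P^4 by repeated multiplication:
P^1 =
  P: [2/3, 1/3]
  Q: [5/6, 1/6]
P^2 =
  P: [13/18, 5/18]
  Q: [25/36, 11/36]
P^3 =
  P: [77/108, 31/108]
  Q: [155/216, 61/216]
P^4 =
  P: [463/648, 185/648]
  Q: [925/1296, 371/1296]

(P^4)[Q -> P] = 925/1296

Answer: 925/1296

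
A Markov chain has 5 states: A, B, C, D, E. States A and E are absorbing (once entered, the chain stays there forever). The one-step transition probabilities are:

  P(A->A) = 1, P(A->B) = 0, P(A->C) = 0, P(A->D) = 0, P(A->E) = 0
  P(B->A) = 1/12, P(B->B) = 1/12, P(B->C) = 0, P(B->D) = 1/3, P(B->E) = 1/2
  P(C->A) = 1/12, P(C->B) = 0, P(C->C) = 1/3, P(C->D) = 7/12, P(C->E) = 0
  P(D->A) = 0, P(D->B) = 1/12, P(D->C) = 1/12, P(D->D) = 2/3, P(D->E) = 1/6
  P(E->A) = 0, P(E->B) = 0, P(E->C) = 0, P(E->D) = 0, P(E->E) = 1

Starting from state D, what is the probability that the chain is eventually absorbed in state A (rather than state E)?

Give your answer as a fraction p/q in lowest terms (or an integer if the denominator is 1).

Answer: 19/243

Derivation:
Let a_i = P(absorbed in A | start in state i).
Boundary conditions: a_A = 1, a_E = 0.
For each transient state i, a_i = sum_j P(i->j) * a_j:
  a_B = 1/12*a_A + 1/12*a_B + 0*a_C + 1/3*a_D + 1/2*a_E
  a_C = 1/12*a_A + 0*a_B + 1/3*a_C + 7/12*a_D + 0*a_E
  a_D = 0*a_A + 1/12*a_B + 1/12*a_C + 2/3*a_D + 1/6*a_E

Substituting a_A = 1 and a_E = 0, rearrange to (I - Q) a = r where r[i] = P(i -> A):
  [11/12, 0, -1/3] . (a_B, a_C, a_D) = 1/12
  [0, 2/3, -7/12] . (a_B, a_C, a_D) = 1/12
  [-1/12, -1/12, 1/3] . (a_B, a_C, a_D) = 0

Solving yields:
  a_B = 29/243
  a_C = 47/243
  a_D = 19/243

Starting state is D, so the absorption probability is a_D = 19/243.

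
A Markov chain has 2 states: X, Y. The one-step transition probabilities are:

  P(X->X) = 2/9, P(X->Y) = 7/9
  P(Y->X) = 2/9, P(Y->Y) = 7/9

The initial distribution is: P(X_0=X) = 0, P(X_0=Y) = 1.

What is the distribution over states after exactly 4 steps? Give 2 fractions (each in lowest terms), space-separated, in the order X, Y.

Propagating the distribution step by step (d_{t+1} = d_t * P):
d_0 = (X=0, Y=1)
  d_1[X] = 0*2/9 + 1*2/9 = 2/9
  d_1[Y] = 0*7/9 + 1*7/9 = 7/9
d_1 = (X=2/9, Y=7/9)
  d_2[X] = 2/9*2/9 + 7/9*2/9 = 2/9
  d_2[Y] = 2/9*7/9 + 7/9*7/9 = 7/9
d_2 = (X=2/9, Y=7/9)
  d_3[X] = 2/9*2/9 + 7/9*2/9 = 2/9
  d_3[Y] = 2/9*7/9 + 7/9*7/9 = 7/9
d_3 = (X=2/9, Y=7/9)
  d_4[X] = 2/9*2/9 + 7/9*2/9 = 2/9
  d_4[Y] = 2/9*7/9 + 7/9*7/9 = 7/9
d_4 = (X=2/9, Y=7/9)

Answer: 2/9 7/9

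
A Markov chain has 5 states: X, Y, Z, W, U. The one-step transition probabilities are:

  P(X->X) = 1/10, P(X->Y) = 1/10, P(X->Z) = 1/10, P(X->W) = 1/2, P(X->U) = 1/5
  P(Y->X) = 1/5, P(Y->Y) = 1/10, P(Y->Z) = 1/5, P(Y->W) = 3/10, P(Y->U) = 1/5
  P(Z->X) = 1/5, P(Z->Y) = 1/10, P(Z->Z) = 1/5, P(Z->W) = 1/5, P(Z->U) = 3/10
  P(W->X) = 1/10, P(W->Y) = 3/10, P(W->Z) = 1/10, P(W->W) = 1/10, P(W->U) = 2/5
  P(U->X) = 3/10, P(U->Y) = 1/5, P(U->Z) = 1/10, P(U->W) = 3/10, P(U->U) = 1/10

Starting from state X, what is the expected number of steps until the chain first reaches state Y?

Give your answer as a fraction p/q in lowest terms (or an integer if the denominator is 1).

Answer: 711/131

Derivation:
Let h_i = expected steps to first reach Y from state i.
Boundary: h_Y = 0.
First-step equations for the other states:
  h_X = 1 + 1/10*h_X + 1/10*h_Y + 1/10*h_Z + 1/2*h_W + 1/5*h_U
  h_Z = 1 + 1/5*h_X + 1/10*h_Y + 1/5*h_Z + 1/5*h_W + 3/10*h_U
  h_W = 1 + 1/10*h_X + 3/10*h_Y + 1/10*h_Z + 1/10*h_W + 2/5*h_U
  h_U = 1 + 3/10*h_X + 1/5*h_Y + 1/10*h_Z + 3/10*h_W + 1/10*h_U

Substituting h_Y = 0 and rearranging gives the linear system (I - Q) h = 1:
  [9/10, -1/10, -1/2, -1/5] . (h_X, h_Z, h_W, h_U) = 1
  [-1/5, 4/5, -1/5, -3/10] . (h_X, h_Z, h_W, h_U) = 1
  [-1/10, -1/10, 9/10, -2/5] . (h_X, h_Z, h_W, h_U) = 1
  [-3/10, -1/10, -3/10, 9/10] . (h_X, h_Z, h_W, h_U) = 1

Solving yields:
  h_X = 711/131
  h_Z = 742/131
  h_W = 603/131
  h_U = 666/131

Starting state is X, so the expected hitting time is h_X = 711/131.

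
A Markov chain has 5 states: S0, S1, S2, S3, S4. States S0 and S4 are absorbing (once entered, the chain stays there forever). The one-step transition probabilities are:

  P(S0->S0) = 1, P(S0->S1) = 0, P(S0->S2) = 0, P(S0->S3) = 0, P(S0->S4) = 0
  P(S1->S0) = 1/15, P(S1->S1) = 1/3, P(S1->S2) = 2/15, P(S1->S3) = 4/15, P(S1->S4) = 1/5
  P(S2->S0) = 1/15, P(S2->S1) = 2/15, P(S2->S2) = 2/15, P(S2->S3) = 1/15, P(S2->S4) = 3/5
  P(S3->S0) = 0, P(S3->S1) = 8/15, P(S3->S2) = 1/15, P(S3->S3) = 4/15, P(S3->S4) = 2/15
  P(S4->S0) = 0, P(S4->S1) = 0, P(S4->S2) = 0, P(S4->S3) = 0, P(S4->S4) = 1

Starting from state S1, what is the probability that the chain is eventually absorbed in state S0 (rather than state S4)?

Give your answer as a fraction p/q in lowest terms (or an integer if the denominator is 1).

Let a_i = P(absorbed in S0 | start in state i).
Boundary conditions: a_S0 = 1, a_S4 = 0.
For each transient state i, a_i = sum_j P(i->j) * a_j:
  a_S1 = 1/15*a_S0 + 1/3*a_S1 + 2/15*a_S2 + 4/15*a_S3 + 1/5*a_S4
  a_S2 = 1/15*a_S0 + 2/15*a_S1 + 2/15*a_S2 + 1/15*a_S3 + 3/5*a_S4
  a_S3 = 0*a_S0 + 8/15*a_S1 + 1/15*a_S2 + 4/15*a_S3 + 2/15*a_S4

Substituting a_S0 = 1 and a_S4 = 0, rearrange to (I - Q) a = r where r[i] = P(i -> S0):
  [2/3, -2/15, -4/15] . (a_S1, a_S2, a_S3) = 1/15
  [-2/15, 13/15, -1/15] . (a_S1, a_S2, a_S3) = 1/15
  [-8/15, -1/15, 11/15] . (a_S1, a_S2, a_S3) = 0

Solving yields:
  a_S1 = 7/39
  a_S2 = 3/26
  a_S3 = 11/78

Starting state is S1, so the absorption probability is a_S1 = 7/39.

Answer: 7/39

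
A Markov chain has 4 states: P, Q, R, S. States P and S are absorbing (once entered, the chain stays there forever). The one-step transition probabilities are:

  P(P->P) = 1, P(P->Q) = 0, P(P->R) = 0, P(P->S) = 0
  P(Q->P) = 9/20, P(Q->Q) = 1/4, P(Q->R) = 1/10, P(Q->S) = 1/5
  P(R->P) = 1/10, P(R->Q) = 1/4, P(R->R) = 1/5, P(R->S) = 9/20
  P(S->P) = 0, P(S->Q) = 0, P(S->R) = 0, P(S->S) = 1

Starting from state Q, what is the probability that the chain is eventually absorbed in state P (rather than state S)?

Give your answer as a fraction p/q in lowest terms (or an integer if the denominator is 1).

Let a_i = P(absorbed in P | start in state i).
Boundary conditions: a_P = 1, a_S = 0.
For each transient state i, a_i = sum_j P(i->j) * a_j:
  a_Q = 9/20*a_P + 1/4*a_Q + 1/10*a_R + 1/5*a_S
  a_R = 1/10*a_P + 1/4*a_Q + 1/5*a_R + 9/20*a_S

Substituting a_P = 1 and a_S = 0, rearrange to (I - Q) a = r where r[i] = P(i -> P):
  [3/4, -1/10] . (a_Q, a_R) = 9/20
  [-1/4, 4/5] . (a_Q, a_R) = 1/10

Solving yields:
  a_Q = 74/115
  a_R = 15/46

Starting state is Q, so the absorption probability is a_Q = 74/115.

Answer: 74/115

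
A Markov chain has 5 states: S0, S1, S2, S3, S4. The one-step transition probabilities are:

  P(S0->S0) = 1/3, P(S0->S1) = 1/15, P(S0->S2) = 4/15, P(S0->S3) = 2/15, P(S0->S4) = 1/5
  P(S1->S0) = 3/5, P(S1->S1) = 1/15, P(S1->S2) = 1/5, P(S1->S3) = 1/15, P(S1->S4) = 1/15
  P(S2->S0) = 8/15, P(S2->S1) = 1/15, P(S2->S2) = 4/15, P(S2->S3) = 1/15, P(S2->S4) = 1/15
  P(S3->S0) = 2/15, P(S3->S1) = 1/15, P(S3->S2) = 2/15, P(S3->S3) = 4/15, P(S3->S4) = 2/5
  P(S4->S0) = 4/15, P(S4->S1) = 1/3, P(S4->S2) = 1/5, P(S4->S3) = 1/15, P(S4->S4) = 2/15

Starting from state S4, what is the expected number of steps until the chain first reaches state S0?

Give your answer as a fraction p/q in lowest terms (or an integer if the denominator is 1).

Let h_i = expected steps to first reach S0 from state i.
Boundary: h_S0 = 0.
First-step equations for the other states:
  h_S1 = 1 + 3/5*h_S0 + 1/15*h_S1 + 1/5*h_S2 + 1/15*h_S3 + 1/15*h_S4
  h_S2 = 1 + 8/15*h_S0 + 1/15*h_S1 + 4/15*h_S2 + 1/15*h_S3 + 1/15*h_S4
  h_S3 = 1 + 2/15*h_S0 + 1/15*h_S1 + 2/15*h_S2 + 4/15*h_S3 + 2/5*h_S4
  h_S4 = 1 + 4/15*h_S0 + 1/3*h_S1 + 1/5*h_S2 + 1/15*h_S3 + 2/15*h_S4

Substituting h_S0 = 0 and rearranging gives the linear system (I - Q) h = 1:
  [14/15, -1/5, -1/15, -1/15] . (h_S1, h_S2, h_S3, h_S4) = 1
  [-1/15, 11/15, -1/15, -1/15] . (h_S1, h_S2, h_S3, h_S4) = 1
  [-1/15, -2/15, 11/15, -2/5] . (h_S1, h_S2, h_S3, h_S4) = 1
  [-1/3, -1/5, -1/15, 13/15] . (h_S1, h_S2, h_S3, h_S4) = 1

Solving yields:
  h_S1 = 1260/647
  h_S2 = 1350/647
  h_S3 = 2175/647
  h_S4 = 1710/647

Starting state is S4, so the expected hitting time is h_S4 = 1710/647.

Answer: 1710/647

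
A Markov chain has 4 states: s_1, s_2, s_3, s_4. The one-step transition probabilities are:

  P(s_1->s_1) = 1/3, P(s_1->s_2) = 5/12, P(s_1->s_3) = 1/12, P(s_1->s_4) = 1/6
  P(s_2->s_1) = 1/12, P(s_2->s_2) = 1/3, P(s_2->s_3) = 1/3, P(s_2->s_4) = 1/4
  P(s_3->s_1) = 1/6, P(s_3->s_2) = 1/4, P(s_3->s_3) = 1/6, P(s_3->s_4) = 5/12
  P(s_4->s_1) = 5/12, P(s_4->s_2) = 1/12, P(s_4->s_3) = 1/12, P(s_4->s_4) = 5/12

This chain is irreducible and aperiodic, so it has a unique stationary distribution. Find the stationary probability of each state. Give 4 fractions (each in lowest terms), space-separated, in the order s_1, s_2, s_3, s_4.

The stationary distribution satisfies pi = pi * P, i.e.:
  pi_s_1 = 1/3*pi_s_1 + 1/12*pi_s_2 + 1/6*pi_s_3 + 5/12*pi_s_4
  pi_s_2 = 5/12*pi_s_1 + 1/3*pi_s_2 + 1/4*pi_s_3 + 1/12*pi_s_4
  pi_s_3 = 1/12*pi_s_1 + 1/3*pi_s_2 + 1/6*pi_s_3 + 1/12*pi_s_4
  pi_s_4 = 1/6*pi_s_1 + 1/4*pi_s_2 + 5/12*pi_s_3 + 5/12*pi_s_4
with normalization: pi_s_1 + pi_s_2 + pi_s_3 + pi_s_4 = 1.

Using the first 3 balance equations plus normalization, the linear system A*pi = b is:
  [-2/3, 1/12, 1/6, 5/12] . pi = 0
  [5/12, -2/3, 1/4, 1/12] . pi = 0
  [1/12, 1/3, -5/6, 1/12] . pi = 0
  [1, 1, 1, 1] . pi = 1

Solving yields:
  pi_s_1 = 13/49
  pi_s_2 = 13/49
  pi_s_3 = 8/49
  pi_s_4 = 15/49

Verification (pi * P):
  13/49*1/3 + 13/49*1/12 + 8/49*1/6 + 15/49*5/12 = 13/49 = pi_s_1  (ok)
  13/49*5/12 + 13/49*1/3 + 8/49*1/4 + 15/49*1/12 = 13/49 = pi_s_2  (ok)
  13/49*1/12 + 13/49*1/3 + 8/49*1/6 + 15/49*1/12 = 8/49 = pi_s_3  (ok)
  13/49*1/6 + 13/49*1/4 + 8/49*5/12 + 15/49*5/12 = 15/49 = pi_s_4  (ok)

Answer: 13/49 13/49 8/49 15/49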